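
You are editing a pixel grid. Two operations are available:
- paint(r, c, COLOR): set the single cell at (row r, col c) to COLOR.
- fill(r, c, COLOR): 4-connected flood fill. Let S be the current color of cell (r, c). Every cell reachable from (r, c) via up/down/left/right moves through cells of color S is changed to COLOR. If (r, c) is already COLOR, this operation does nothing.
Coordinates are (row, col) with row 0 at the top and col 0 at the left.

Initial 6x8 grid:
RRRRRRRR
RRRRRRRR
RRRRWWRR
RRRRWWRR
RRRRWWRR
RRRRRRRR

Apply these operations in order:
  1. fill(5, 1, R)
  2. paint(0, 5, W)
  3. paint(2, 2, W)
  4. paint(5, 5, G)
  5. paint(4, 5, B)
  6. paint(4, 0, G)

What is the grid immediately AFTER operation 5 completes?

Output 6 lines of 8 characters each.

After op 1 fill(5,1,R) [0 cells changed]:
RRRRRRRR
RRRRRRRR
RRRRWWRR
RRRRWWRR
RRRRWWRR
RRRRRRRR
After op 2 paint(0,5,W):
RRRRRWRR
RRRRRRRR
RRRRWWRR
RRRRWWRR
RRRRWWRR
RRRRRRRR
After op 3 paint(2,2,W):
RRRRRWRR
RRRRRRRR
RRWRWWRR
RRRRWWRR
RRRRWWRR
RRRRRRRR
After op 4 paint(5,5,G):
RRRRRWRR
RRRRRRRR
RRWRWWRR
RRRRWWRR
RRRRWWRR
RRRRRGRR
After op 5 paint(4,5,B):
RRRRRWRR
RRRRRRRR
RRWRWWRR
RRRRWWRR
RRRRWBRR
RRRRRGRR

Answer: RRRRRWRR
RRRRRRRR
RRWRWWRR
RRRRWWRR
RRRRWBRR
RRRRRGRR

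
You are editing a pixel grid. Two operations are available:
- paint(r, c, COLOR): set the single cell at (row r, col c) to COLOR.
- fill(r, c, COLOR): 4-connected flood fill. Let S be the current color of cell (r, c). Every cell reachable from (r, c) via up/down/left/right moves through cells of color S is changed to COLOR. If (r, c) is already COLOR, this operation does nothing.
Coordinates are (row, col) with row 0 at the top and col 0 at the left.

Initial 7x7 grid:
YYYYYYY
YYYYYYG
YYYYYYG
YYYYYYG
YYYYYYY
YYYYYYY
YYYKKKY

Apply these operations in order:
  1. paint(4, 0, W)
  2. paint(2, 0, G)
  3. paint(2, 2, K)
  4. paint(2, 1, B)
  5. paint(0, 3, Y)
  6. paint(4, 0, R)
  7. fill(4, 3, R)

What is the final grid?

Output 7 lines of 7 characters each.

After op 1 paint(4,0,W):
YYYYYYY
YYYYYYG
YYYYYYG
YYYYYYG
WYYYYYY
YYYYYYY
YYYKKKY
After op 2 paint(2,0,G):
YYYYYYY
YYYYYYG
GYYYYYG
YYYYYYG
WYYYYYY
YYYYYYY
YYYKKKY
After op 3 paint(2,2,K):
YYYYYYY
YYYYYYG
GYKYYYG
YYYYYYG
WYYYYYY
YYYYYYY
YYYKKKY
After op 4 paint(2,1,B):
YYYYYYY
YYYYYYG
GBKYYYG
YYYYYYG
WYYYYYY
YYYYYYY
YYYKKKY
After op 5 paint(0,3,Y):
YYYYYYY
YYYYYYG
GBKYYYG
YYYYYYG
WYYYYYY
YYYYYYY
YYYKKKY
After op 6 paint(4,0,R):
YYYYYYY
YYYYYYG
GBKYYYG
YYYYYYG
RYYYYYY
YYYYYYY
YYYKKKY
After op 7 fill(4,3,R) [39 cells changed]:
RRRRRRR
RRRRRRG
GBKRRRG
RRRRRRG
RRRRRRR
RRRRRRR
RRRKKKR

Answer: RRRRRRR
RRRRRRG
GBKRRRG
RRRRRRG
RRRRRRR
RRRRRRR
RRRKKKR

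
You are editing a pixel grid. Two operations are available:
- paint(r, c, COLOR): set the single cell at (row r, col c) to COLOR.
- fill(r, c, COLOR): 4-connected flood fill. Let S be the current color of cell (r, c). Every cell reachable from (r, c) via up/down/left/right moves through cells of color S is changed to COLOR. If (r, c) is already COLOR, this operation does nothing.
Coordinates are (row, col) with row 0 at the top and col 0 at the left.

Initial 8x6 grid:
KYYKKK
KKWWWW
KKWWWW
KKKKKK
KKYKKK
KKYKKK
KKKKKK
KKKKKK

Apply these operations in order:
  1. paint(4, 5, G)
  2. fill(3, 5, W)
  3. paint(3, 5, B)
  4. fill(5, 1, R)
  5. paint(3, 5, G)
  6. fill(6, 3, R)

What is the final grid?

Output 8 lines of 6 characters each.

Answer: RYYKKK
RRRRRR
RRRRRR
RRRRRG
RRYRRG
RRYRRR
RRRRRR
RRRRRR

Derivation:
After op 1 paint(4,5,G):
KYYKKK
KKWWWW
KKWWWW
KKKKKK
KKYKKG
KKYKKK
KKKKKK
KKKKKK
After op 2 fill(3,5,W) [32 cells changed]:
WYYKKK
WWWWWW
WWWWWW
WWWWWW
WWYWWG
WWYWWW
WWWWWW
WWWWWW
After op 3 paint(3,5,B):
WYYKKK
WWWWWW
WWWWWW
WWWWWB
WWYWWG
WWYWWW
WWWWWW
WWWWWW
After op 4 fill(5,1,R) [39 cells changed]:
RYYKKK
RRRRRR
RRRRRR
RRRRRB
RRYRRG
RRYRRR
RRRRRR
RRRRRR
After op 5 paint(3,5,G):
RYYKKK
RRRRRR
RRRRRR
RRRRRG
RRYRRG
RRYRRR
RRRRRR
RRRRRR
After op 6 fill(6,3,R) [0 cells changed]:
RYYKKK
RRRRRR
RRRRRR
RRRRRG
RRYRRG
RRYRRR
RRRRRR
RRRRRR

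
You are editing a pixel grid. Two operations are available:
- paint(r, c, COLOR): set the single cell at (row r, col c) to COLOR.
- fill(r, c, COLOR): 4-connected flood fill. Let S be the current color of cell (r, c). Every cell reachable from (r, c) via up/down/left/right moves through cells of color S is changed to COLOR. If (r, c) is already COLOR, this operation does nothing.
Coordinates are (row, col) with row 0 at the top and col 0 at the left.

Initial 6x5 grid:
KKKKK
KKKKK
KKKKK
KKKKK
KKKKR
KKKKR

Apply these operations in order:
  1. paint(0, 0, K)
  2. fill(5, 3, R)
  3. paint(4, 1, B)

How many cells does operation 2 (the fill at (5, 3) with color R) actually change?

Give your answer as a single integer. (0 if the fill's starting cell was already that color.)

After op 1 paint(0,0,K):
KKKKK
KKKKK
KKKKK
KKKKK
KKKKR
KKKKR
After op 2 fill(5,3,R) [28 cells changed]:
RRRRR
RRRRR
RRRRR
RRRRR
RRRRR
RRRRR

Answer: 28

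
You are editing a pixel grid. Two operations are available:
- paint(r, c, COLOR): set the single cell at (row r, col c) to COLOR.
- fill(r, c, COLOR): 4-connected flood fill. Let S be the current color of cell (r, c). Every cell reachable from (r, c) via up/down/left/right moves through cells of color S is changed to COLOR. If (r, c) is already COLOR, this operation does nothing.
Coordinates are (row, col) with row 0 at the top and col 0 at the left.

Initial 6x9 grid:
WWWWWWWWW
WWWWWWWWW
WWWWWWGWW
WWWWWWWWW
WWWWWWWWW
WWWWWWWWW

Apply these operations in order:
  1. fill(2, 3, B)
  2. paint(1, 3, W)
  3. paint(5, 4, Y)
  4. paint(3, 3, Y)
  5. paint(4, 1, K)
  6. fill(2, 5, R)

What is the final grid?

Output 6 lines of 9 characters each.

After op 1 fill(2,3,B) [53 cells changed]:
BBBBBBBBB
BBBBBBBBB
BBBBBBGBB
BBBBBBBBB
BBBBBBBBB
BBBBBBBBB
After op 2 paint(1,3,W):
BBBBBBBBB
BBBWBBBBB
BBBBBBGBB
BBBBBBBBB
BBBBBBBBB
BBBBBBBBB
After op 3 paint(5,4,Y):
BBBBBBBBB
BBBWBBBBB
BBBBBBGBB
BBBBBBBBB
BBBBBBBBB
BBBBYBBBB
After op 4 paint(3,3,Y):
BBBBBBBBB
BBBWBBBBB
BBBBBBGBB
BBBYBBBBB
BBBBBBBBB
BBBBYBBBB
After op 5 paint(4,1,K):
BBBBBBBBB
BBBWBBBBB
BBBBBBGBB
BBBYBBBBB
BKBBBBBBB
BBBBYBBBB
After op 6 fill(2,5,R) [49 cells changed]:
RRRRRRRRR
RRRWRRRRR
RRRRRRGRR
RRRYRRRRR
RKRRRRRRR
RRRRYRRRR

Answer: RRRRRRRRR
RRRWRRRRR
RRRRRRGRR
RRRYRRRRR
RKRRRRRRR
RRRRYRRRR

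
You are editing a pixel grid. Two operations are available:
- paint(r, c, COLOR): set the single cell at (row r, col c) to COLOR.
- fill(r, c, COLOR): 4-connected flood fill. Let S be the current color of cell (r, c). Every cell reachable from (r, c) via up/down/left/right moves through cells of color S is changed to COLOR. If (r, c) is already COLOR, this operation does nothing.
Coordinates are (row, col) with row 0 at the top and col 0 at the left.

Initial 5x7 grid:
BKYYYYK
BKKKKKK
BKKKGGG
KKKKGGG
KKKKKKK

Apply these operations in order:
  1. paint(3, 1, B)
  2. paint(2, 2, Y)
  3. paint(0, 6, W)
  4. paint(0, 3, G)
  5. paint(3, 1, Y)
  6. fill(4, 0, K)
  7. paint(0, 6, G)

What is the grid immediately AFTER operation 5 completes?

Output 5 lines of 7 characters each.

Answer: BKYGYYW
BKKKKKK
BKYKGGG
KYKKGGG
KKKKKKK

Derivation:
After op 1 paint(3,1,B):
BKYYYYK
BKKKKKK
BKKKGGG
KBKKGGG
KKKKKKK
After op 2 paint(2,2,Y):
BKYYYYK
BKKKKKK
BKYKGGG
KBKKGGG
KKKKKKK
After op 3 paint(0,6,W):
BKYYYYW
BKKKKKK
BKYKGGG
KBKKGGG
KKKKKKK
After op 4 paint(0,3,G):
BKYGYYW
BKKKKKK
BKYKGGG
KBKKGGG
KKKKKKK
After op 5 paint(3,1,Y):
BKYGYYW
BKKKKKK
BKYKGGG
KYKKGGG
KKKKKKK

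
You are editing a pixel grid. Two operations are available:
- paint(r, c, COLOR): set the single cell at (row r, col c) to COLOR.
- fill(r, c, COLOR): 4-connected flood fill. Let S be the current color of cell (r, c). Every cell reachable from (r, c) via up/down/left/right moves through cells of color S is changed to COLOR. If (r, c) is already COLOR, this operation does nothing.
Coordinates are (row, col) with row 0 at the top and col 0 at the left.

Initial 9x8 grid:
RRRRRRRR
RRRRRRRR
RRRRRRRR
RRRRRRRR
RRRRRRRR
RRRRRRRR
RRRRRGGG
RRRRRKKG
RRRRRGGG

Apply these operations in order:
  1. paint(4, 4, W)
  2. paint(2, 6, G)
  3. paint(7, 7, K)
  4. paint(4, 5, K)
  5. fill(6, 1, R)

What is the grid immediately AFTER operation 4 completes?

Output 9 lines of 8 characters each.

After op 1 paint(4,4,W):
RRRRRRRR
RRRRRRRR
RRRRRRRR
RRRRRRRR
RRRRWRRR
RRRRRRRR
RRRRRGGG
RRRRRKKG
RRRRRGGG
After op 2 paint(2,6,G):
RRRRRRRR
RRRRRRRR
RRRRRRGR
RRRRRRRR
RRRRWRRR
RRRRRRRR
RRRRRGGG
RRRRRKKG
RRRRRGGG
After op 3 paint(7,7,K):
RRRRRRRR
RRRRRRRR
RRRRRRGR
RRRRRRRR
RRRRWRRR
RRRRRRRR
RRRRRGGG
RRRRRKKK
RRRRRGGG
After op 4 paint(4,5,K):
RRRRRRRR
RRRRRRRR
RRRRRRGR
RRRRRRRR
RRRRWKRR
RRRRRRRR
RRRRRGGG
RRRRRKKK
RRRRRGGG

Answer: RRRRRRRR
RRRRRRRR
RRRRRRGR
RRRRRRRR
RRRRWKRR
RRRRRRRR
RRRRRGGG
RRRRRKKK
RRRRRGGG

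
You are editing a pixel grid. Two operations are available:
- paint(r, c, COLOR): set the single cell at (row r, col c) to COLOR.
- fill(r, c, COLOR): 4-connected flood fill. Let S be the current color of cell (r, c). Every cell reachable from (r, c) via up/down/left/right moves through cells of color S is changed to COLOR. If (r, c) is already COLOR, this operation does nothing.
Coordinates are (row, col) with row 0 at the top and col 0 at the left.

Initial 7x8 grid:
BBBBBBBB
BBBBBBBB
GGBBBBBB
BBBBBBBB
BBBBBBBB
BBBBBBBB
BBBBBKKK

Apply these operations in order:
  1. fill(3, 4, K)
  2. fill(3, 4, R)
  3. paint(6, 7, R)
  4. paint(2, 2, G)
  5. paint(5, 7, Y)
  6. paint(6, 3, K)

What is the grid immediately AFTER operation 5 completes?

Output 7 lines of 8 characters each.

After op 1 fill(3,4,K) [51 cells changed]:
KKKKKKKK
KKKKKKKK
GGKKKKKK
KKKKKKKK
KKKKKKKK
KKKKKKKK
KKKKKKKK
After op 2 fill(3,4,R) [54 cells changed]:
RRRRRRRR
RRRRRRRR
GGRRRRRR
RRRRRRRR
RRRRRRRR
RRRRRRRR
RRRRRRRR
After op 3 paint(6,7,R):
RRRRRRRR
RRRRRRRR
GGRRRRRR
RRRRRRRR
RRRRRRRR
RRRRRRRR
RRRRRRRR
After op 4 paint(2,2,G):
RRRRRRRR
RRRRRRRR
GGGRRRRR
RRRRRRRR
RRRRRRRR
RRRRRRRR
RRRRRRRR
After op 5 paint(5,7,Y):
RRRRRRRR
RRRRRRRR
GGGRRRRR
RRRRRRRR
RRRRRRRR
RRRRRRRY
RRRRRRRR

Answer: RRRRRRRR
RRRRRRRR
GGGRRRRR
RRRRRRRR
RRRRRRRR
RRRRRRRY
RRRRRRRR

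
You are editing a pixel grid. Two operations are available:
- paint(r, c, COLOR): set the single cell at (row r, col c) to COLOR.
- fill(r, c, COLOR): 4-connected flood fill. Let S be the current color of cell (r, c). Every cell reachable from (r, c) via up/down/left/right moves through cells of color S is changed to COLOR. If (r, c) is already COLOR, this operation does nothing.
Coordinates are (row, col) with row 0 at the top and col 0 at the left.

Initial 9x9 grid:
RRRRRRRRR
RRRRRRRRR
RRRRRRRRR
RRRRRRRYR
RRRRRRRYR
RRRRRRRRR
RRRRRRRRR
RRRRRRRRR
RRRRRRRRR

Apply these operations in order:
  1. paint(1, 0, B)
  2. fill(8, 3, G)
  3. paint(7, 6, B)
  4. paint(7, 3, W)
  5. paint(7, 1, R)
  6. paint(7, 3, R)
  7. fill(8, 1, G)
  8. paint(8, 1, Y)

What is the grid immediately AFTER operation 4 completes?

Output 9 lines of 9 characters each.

After op 1 paint(1,0,B):
RRRRRRRRR
BRRRRRRRR
RRRRRRRRR
RRRRRRRYR
RRRRRRRYR
RRRRRRRRR
RRRRRRRRR
RRRRRRRRR
RRRRRRRRR
After op 2 fill(8,3,G) [78 cells changed]:
GGGGGGGGG
BGGGGGGGG
GGGGGGGGG
GGGGGGGYG
GGGGGGGYG
GGGGGGGGG
GGGGGGGGG
GGGGGGGGG
GGGGGGGGG
After op 3 paint(7,6,B):
GGGGGGGGG
BGGGGGGGG
GGGGGGGGG
GGGGGGGYG
GGGGGGGYG
GGGGGGGGG
GGGGGGGGG
GGGGGGBGG
GGGGGGGGG
After op 4 paint(7,3,W):
GGGGGGGGG
BGGGGGGGG
GGGGGGGGG
GGGGGGGYG
GGGGGGGYG
GGGGGGGGG
GGGGGGGGG
GGGWGGBGG
GGGGGGGGG

Answer: GGGGGGGGG
BGGGGGGGG
GGGGGGGGG
GGGGGGGYG
GGGGGGGYG
GGGGGGGGG
GGGGGGGGG
GGGWGGBGG
GGGGGGGGG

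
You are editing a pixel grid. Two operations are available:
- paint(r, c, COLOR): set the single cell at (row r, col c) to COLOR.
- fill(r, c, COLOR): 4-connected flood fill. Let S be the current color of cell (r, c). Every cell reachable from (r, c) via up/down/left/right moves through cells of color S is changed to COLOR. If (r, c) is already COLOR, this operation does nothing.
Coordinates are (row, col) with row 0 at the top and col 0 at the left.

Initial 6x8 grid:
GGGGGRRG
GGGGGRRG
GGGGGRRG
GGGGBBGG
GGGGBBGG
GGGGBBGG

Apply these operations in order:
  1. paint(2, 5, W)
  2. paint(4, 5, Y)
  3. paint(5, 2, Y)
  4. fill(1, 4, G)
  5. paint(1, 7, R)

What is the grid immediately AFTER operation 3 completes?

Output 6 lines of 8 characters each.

After op 1 paint(2,5,W):
GGGGGRRG
GGGGGRRG
GGGGGWRG
GGGGBBGG
GGGGBBGG
GGGGBBGG
After op 2 paint(4,5,Y):
GGGGGRRG
GGGGGRRG
GGGGGWRG
GGGGBBGG
GGGGBYGG
GGGGBBGG
After op 3 paint(5,2,Y):
GGGGGRRG
GGGGGRRG
GGGGGWRG
GGGGBBGG
GGGGBYGG
GGYGBBGG

Answer: GGGGGRRG
GGGGGRRG
GGGGGWRG
GGGGBBGG
GGGGBYGG
GGYGBBGG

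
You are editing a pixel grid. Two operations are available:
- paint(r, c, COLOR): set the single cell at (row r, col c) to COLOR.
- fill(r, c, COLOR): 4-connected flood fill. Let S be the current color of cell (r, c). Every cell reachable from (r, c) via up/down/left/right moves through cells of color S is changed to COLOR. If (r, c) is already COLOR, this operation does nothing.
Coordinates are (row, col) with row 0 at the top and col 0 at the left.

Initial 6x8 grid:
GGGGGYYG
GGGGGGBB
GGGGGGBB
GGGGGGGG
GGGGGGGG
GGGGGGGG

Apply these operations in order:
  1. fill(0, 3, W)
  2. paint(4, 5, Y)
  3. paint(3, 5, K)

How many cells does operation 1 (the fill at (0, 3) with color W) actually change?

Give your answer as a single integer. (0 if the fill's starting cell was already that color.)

Answer: 41

Derivation:
After op 1 fill(0,3,W) [41 cells changed]:
WWWWWYYG
WWWWWWBB
WWWWWWBB
WWWWWWWW
WWWWWWWW
WWWWWWWW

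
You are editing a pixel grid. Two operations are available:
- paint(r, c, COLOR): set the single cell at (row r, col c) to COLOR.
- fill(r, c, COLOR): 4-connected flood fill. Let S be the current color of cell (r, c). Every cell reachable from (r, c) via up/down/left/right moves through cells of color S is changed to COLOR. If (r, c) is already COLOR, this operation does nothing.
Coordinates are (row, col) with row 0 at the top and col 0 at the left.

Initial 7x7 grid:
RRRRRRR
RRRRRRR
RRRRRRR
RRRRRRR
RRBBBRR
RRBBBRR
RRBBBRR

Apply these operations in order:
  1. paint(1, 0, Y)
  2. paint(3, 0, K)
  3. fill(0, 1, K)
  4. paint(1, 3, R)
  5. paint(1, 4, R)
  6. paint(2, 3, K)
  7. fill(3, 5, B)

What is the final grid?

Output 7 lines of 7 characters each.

Answer: BBBBBBB
YBBRRBB
BBBBBBB
BBBBBBB
BBBBBBB
BBBBBBB
BBBBBBB

Derivation:
After op 1 paint(1,0,Y):
RRRRRRR
YRRRRRR
RRRRRRR
RRRRRRR
RRBBBRR
RRBBBRR
RRBBBRR
After op 2 paint(3,0,K):
RRRRRRR
YRRRRRR
RRRRRRR
KRRRRRR
RRBBBRR
RRBBBRR
RRBBBRR
After op 3 fill(0,1,K) [38 cells changed]:
KKKKKKK
YKKKKKK
KKKKKKK
KKKKKKK
KKBBBKK
KKBBBKK
KKBBBKK
After op 4 paint(1,3,R):
KKKKKKK
YKKRKKK
KKKKKKK
KKKKKKK
KKBBBKK
KKBBBKK
KKBBBKK
After op 5 paint(1,4,R):
KKKKKKK
YKKRRKK
KKKKKKK
KKKKKKK
KKBBBKK
KKBBBKK
KKBBBKK
After op 6 paint(2,3,K):
KKKKKKK
YKKRRKK
KKKKKKK
KKKKKKK
KKBBBKK
KKBBBKK
KKBBBKK
After op 7 fill(3,5,B) [37 cells changed]:
BBBBBBB
YBBRRBB
BBBBBBB
BBBBBBB
BBBBBBB
BBBBBBB
BBBBBBB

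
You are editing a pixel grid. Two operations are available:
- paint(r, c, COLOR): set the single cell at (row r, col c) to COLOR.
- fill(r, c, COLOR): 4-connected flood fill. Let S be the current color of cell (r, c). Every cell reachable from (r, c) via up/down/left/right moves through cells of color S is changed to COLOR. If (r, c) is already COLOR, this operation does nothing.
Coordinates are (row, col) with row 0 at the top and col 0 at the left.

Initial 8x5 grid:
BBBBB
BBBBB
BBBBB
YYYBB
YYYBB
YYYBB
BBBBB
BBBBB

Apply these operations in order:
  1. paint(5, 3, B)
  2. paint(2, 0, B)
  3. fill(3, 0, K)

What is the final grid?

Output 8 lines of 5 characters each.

After op 1 paint(5,3,B):
BBBBB
BBBBB
BBBBB
YYYBB
YYYBB
YYYBB
BBBBB
BBBBB
After op 2 paint(2,0,B):
BBBBB
BBBBB
BBBBB
YYYBB
YYYBB
YYYBB
BBBBB
BBBBB
After op 3 fill(3,0,K) [9 cells changed]:
BBBBB
BBBBB
BBBBB
KKKBB
KKKBB
KKKBB
BBBBB
BBBBB

Answer: BBBBB
BBBBB
BBBBB
KKKBB
KKKBB
KKKBB
BBBBB
BBBBB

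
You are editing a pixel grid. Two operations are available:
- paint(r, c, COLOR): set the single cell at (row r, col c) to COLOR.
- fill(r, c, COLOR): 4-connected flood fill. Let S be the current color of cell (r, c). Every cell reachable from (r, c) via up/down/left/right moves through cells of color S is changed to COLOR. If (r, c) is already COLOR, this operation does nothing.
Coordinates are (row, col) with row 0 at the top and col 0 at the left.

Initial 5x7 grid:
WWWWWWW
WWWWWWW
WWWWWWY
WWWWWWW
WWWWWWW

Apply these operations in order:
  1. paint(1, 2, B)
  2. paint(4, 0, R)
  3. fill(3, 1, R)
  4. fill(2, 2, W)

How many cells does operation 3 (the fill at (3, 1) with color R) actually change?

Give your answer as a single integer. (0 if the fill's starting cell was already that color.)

After op 1 paint(1,2,B):
WWWWWWW
WWBWWWW
WWWWWWY
WWWWWWW
WWWWWWW
After op 2 paint(4,0,R):
WWWWWWW
WWBWWWW
WWWWWWY
WWWWWWW
RWWWWWW
After op 3 fill(3,1,R) [32 cells changed]:
RRRRRRR
RRBRRRR
RRRRRRY
RRRRRRR
RRRRRRR

Answer: 32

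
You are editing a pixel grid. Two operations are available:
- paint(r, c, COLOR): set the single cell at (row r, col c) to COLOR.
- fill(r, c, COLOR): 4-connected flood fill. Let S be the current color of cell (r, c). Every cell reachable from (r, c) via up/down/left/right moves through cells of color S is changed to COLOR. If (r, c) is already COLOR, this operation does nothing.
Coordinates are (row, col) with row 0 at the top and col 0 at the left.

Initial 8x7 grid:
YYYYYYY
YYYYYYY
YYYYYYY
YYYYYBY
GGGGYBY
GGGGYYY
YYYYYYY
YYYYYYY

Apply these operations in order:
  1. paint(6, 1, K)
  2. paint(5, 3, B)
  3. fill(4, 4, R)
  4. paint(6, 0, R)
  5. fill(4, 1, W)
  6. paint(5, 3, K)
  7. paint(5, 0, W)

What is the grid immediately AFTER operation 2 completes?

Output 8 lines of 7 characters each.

Answer: YYYYYYY
YYYYYYY
YYYYYYY
YYYYYBY
GGGGYBY
GGGBYYY
YKYYYYY
YYYYYYY

Derivation:
After op 1 paint(6,1,K):
YYYYYYY
YYYYYYY
YYYYYYY
YYYYYBY
GGGGYBY
GGGGYYY
YKYYYYY
YYYYYYY
After op 2 paint(5,3,B):
YYYYYYY
YYYYYYY
YYYYYYY
YYYYYBY
GGGGYBY
GGGBYYY
YKYYYYY
YYYYYYY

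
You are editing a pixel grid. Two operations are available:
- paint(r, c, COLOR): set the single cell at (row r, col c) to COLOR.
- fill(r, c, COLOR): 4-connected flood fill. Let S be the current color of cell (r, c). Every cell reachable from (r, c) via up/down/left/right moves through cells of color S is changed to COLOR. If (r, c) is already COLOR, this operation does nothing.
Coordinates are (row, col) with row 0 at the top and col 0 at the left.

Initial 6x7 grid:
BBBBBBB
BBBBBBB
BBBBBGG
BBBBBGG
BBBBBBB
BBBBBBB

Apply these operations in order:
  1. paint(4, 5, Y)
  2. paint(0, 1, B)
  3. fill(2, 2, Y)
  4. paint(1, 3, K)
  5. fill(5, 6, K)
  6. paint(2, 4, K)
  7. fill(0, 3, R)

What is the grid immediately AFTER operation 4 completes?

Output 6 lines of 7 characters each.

Answer: YYYYYYY
YYYKYYY
YYYYYGG
YYYYYGG
YYYYYYY
YYYYYYY

Derivation:
After op 1 paint(4,5,Y):
BBBBBBB
BBBBBBB
BBBBBGG
BBBBBGG
BBBBBYB
BBBBBBB
After op 2 paint(0,1,B):
BBBBBBB
BBBBBBB
BBBBBGG
BBBBBGG
BBBBBYB
BBBBBBB
After op 3 fill(2,2,Y) [37 cells changed]:
YYYYYYY
YYYYYYY
YYYYYGG
YYYYYGG
YYYYYYY
YYYYYYY
After op 4 paint(1,3,K):
YYYYYYY
YYYKYYY
YYYYYGG
YYYYYGG
YYYYYYY
YYYYYYY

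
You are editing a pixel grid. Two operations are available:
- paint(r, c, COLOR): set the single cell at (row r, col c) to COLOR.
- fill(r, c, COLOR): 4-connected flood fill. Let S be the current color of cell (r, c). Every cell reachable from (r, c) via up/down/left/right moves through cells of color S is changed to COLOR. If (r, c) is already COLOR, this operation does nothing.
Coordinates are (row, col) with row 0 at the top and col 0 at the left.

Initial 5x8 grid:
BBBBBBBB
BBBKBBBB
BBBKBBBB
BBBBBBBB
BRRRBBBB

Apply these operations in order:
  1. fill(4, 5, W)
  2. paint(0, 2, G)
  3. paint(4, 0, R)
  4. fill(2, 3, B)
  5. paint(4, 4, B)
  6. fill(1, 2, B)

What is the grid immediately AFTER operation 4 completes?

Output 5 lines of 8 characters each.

After op 1 fill(4,5,W) [35 cells changed]:
WWWWWWWW
WWWKWWWW
WWWKWWWW
WWWWWWWW
WRRRWWWW
After op 2 paint(0,2,G):
WWGWWWWW
WWWKWWWW
WWWKWWWW
WWWWWWWW
WRRRWWWW
After op 3 paint(4,0,R):
WWGWWWWW
WWWKWWWW
WWWKWWWW
WWWWWWWW
RRRRWWWW
After op 4 fill(2,3,B) [2 cells changed]:
WWGWWWWW
WWWBWWWW
WWWBWWWW
WWWWWWWW
RRRRWWWW

Answer: WWGWWWWW
WWWBWWWW
WWWBWWWW
WWWWWWWW
RRRRWWWW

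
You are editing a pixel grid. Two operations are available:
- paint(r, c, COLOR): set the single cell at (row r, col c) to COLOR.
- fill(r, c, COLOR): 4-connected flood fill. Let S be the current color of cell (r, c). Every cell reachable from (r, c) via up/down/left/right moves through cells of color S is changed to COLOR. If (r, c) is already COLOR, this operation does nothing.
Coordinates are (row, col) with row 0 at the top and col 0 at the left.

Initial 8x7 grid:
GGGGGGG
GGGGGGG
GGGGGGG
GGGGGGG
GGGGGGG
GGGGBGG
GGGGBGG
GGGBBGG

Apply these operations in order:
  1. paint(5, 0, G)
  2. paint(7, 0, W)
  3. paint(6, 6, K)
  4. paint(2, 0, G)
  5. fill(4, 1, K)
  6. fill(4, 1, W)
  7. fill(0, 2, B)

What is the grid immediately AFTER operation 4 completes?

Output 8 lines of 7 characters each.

After op 1 paint(5,0,G):
GGGGGGG
GGGGGGG
GGGGGGG
GGGGGGG
GGGGGGG
GGGGBGG
GGGGBGG
GGGBBGG
After op 2 paint(7,0,W):
GGGGGGG
GGGGGGG
GGGGGGG
GGGGGGG
GGGGGGG
GGGGBGG
GGGGBGG
WGGBBGG
After op 3 paint(6,6,K):
GGGGGGG
GGGGGGG
GGGGGGG
GGGGGGG
GGGGGGG
GGGGBGG
GGGGBGK
WGGBBGG
After op 4 paint(2,0,G):
GGGGGGG
GGGGGGG
GGGGGGG
GGGGGGG
GGGGGGG
GGGGBGG
GGGGBGK
WGGBBGG

Answer: GGGGGGG
GGGGGGG
GGGGGGG
GGGGGGG
GGGGGGG
GGGGBGG
GGGGBGK
WGGBBGG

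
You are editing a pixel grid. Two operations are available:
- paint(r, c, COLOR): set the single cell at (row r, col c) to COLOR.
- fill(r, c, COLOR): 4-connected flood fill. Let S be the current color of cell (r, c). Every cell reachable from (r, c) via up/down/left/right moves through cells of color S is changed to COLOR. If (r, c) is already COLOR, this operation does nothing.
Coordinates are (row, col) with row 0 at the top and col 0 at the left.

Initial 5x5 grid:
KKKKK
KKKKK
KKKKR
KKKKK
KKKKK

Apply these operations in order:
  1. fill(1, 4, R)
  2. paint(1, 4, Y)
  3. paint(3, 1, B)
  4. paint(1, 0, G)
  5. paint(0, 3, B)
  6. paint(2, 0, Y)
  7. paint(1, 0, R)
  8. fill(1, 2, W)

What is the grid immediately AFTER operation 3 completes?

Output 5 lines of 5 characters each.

After op 1 fill(1,4,R) [24 cells changed]:
RRRRR
RRRRR
RRRRR
RRRRR
RRRRR
After op 2 paint(1,4,Y):
RRRRR
RRRRY
RRRRR
RRRRR
RRRRR
After op 3 paint(3,1,B):
RRRRR
RRRRY
RRRRR
RBRRR
RRRRR

Answer: RRRRR
RRRRY
RRRRR
RBRRR
RRRRR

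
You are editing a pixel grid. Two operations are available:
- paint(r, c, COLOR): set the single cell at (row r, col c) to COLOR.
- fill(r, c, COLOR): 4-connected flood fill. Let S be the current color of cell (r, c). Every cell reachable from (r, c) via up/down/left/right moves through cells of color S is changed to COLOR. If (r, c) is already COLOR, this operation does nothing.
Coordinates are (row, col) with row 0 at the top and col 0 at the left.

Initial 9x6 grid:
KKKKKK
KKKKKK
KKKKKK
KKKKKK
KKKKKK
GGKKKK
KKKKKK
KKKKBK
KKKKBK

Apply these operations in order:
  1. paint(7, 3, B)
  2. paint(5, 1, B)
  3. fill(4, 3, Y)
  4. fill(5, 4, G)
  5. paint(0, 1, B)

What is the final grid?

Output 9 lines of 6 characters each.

Answer: GBGGGG
GGGGGG
GGGGGG
GGGGGG
GGGGGG
GBGGGG
GGGGGG
GGGBBG
GGGGBG

Derivation:
After op 1 paint(7,3,B):
KKKKKK
KKKKKK
KKKKKK
KKKKKK
KKKKKK
GGKKKK
KKKKKK
KKKBBK
KKKKBK
After op 2 paint(5,1,B):
KKKKKK
KKKKKK
KKKKKK
KKKKKK
KKKKKK
GBKKKK
KKKKKK
KKKBBK
KKKKBK
After op 3 fill(4,3,Y) [49 cells changed]:
YYYYYY
YYYYYY
YYYYYY
YYYYYY
YYYYYY
GBYYYY
YYYYYY
YYYBBY
YYYYBY
After op 4 fill(5,4,G) [49 cells changed]:
GGGGGG
GGGGGG
GGGGGG
GGGGGG
GGGGGG
GBGGGG
GGGGGG
GGGBBG
GGGGBG
After op 5 paint(0,1,B):
GBGGGG
GGGGGG
GGGGGG
GGGGGG
GGGGGG
GBGGGG
GGGGGG
GGGBBG
GGGGBG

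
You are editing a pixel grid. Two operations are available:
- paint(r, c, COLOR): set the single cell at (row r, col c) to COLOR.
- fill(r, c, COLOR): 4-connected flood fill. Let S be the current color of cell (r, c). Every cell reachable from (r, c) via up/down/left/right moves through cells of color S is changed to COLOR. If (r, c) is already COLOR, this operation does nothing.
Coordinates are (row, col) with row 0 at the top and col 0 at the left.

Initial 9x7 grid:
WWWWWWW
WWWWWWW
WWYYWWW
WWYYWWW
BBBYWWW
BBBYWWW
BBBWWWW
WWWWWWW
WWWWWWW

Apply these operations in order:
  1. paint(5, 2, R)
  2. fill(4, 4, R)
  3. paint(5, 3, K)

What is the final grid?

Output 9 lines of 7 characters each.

Answer: RRRRRRR
RRRRRRR
RRYYRRR
RRYYRRR
BBBYRRR
BBRKRRR
BBBRRRR
RRRRRRR
RRRRRRR

Derivation:
After op 1 paint(5,2,R):
WWWWWWW
WWWWWWW
WWYYWWW
WWYYWWW
BBBYWWW
BBRYWWW
BBBWWWW
WWWWWWW
WWWWWWW
After op 2 fill(4,4,R) [48 cells changed]:
RRRRRRR
RRRRRRR
RRYYRRR
RRYYRRR
BBBYRRR
BBRYRRR
BBBRRRR
RRRRRRR
RRRRRRR
After op 3 paint(5,3,K):
RRRRRRR
RRRRRRR
RRYYRRR
RRYYRRR
BBBYRRR
BBRKRRR
BBBRRRR
RRRRRRR
RRRRRRR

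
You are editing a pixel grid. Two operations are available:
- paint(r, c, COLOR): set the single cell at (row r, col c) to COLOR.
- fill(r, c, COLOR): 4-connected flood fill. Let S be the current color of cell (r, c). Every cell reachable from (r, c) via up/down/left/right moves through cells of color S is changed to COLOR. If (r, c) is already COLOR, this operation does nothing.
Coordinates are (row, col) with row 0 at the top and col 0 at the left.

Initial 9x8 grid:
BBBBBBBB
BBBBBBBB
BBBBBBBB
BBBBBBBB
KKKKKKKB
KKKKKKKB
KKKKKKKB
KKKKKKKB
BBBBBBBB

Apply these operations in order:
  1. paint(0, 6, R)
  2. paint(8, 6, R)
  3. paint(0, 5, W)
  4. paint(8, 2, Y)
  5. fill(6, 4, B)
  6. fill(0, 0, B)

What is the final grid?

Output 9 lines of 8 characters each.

After op 1 paint(0,6,R):
BBBBBBRB
BBBBBBBB
BBBBBBBB
BBBBBBBB
KKKKKKKB
KKKKKKKB
KKKKKKKB
KKKKKKKB
BBBBBBBB
After op 2 paint(8,6,R):
BBBBBBRB
BBBBBBBB
BBBBBBBB
BBBBBBBB
KKKKKKKB
KKKKKKKB
KKKKKKKB
KKKKKKKB
BBBBBBRB
After op 3 paint(0,5,W):
BBBBBWRB
BBBBBBBB
BBBBBBBB
BBBBBBBB
KKKKKKKB
KKKKKKKB
KKKKKKKB
KKKKKKKB
BBBBBBRB
After op 4 paint(8,2,Y):
BBBBBWRB
BBBBBBBB
BBBBBBBB
BBBBBBBB
KKKKKKKB
KKKKKKKB
KKKKKKKB
KKKKKKKB
BBYBBBRB
After op 5 fill(6,4,B) [28 cells changed]:
BBBBBWRB
BBBBBBBB
BBBBBBBB
BBBBBBBB
BBBBBBBB
BBBBBBBB
BBBBBBBB
BBBBBBBB
BBYBBBRB
After op 6 fill(0,0,B) [0 cells changed]:
BBBBBWRB
BBBBBBBB
BBBBBBBB
BBBBBBBB
BBBBBBBB
BBBBBBBB
BBBBBBBB
BBBBBBBB
BBYBBBRB

Answer: BBBBBWRB
BBBBBBBB
BBBBBBBB
BBBBBBBB
BBBBBBBB
BBBBBBBB
BBBBBBBB
BBBBBBBB
BBYBBBRB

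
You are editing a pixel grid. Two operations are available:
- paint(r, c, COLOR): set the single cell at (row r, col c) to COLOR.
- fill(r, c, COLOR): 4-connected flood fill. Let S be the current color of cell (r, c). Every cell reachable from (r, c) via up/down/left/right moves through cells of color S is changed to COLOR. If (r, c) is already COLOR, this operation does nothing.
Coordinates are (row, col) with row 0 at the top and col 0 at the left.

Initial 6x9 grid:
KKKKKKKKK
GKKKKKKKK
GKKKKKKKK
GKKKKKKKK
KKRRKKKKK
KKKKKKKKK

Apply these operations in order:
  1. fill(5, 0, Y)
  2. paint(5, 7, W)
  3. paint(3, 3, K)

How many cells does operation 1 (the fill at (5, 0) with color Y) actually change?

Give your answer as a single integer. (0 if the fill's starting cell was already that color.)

After op 1 fill(5,0,Y) [49 cells changed]:
YYYYYYYYY
GYYYYYYYY
GYYYYYYYY
GYYYYYYYY
YYRRYYYYY
YYYYYYYYY

Answer: 49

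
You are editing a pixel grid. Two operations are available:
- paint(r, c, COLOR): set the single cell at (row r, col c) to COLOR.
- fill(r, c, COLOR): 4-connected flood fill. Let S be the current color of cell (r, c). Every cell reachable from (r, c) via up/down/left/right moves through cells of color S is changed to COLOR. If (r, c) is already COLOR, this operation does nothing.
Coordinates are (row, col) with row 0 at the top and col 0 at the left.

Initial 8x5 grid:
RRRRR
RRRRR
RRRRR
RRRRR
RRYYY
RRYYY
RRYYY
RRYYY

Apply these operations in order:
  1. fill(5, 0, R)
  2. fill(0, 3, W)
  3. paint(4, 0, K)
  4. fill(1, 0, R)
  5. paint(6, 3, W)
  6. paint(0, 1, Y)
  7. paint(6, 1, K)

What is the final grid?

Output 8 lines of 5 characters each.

Answer: RYRRR
RRRRR
RRRRR
RRRRR
KRYYY
RRYYY
RKYWY
RRYYY

Derivation:
After op 1 fill(5,0,R) [0 cells changed]:
RRRRR
RRRRR
RRRRR
RRRRR
RRYYY
RRYYY
RRYYY
RRYYY
After op 2 fill(0,3,W) [28 cells changed]:
WWWWW
WWWWW
WWWWW
WWWWW
WWYYY
WWYYY
WWYYY
WWYYY
After op 3 paint(4,0,K):
WWWWW
WWWWW
WWWWW
WWWWW
KWYYY
WWYYY
WWYYY
WWYYY
After op 4 fill(1,0,R) [27 cells changed]:
RRRRR
RRRRR
RRRRR
RRRRR
KRYYY
RRYYY
RRYYY
RRYYY
After op 5 paint(6,3,W):
RRRRR
RRRRR
RRRRR
RRRRR
KRYYY
RRYYY
RRYWY
RRYYY
After op 6 paint(0,1,Y):
RYRRR
RRRRR
RRRRR
RRRRR
KRYYY
RRYYY
RRYWY
RRYYY
After op 7 paint(6,1,K):
RYRRR
RRRRR
RRRRR
RRRRR
KRYYY
RRYYY
RKYWY
RRYYY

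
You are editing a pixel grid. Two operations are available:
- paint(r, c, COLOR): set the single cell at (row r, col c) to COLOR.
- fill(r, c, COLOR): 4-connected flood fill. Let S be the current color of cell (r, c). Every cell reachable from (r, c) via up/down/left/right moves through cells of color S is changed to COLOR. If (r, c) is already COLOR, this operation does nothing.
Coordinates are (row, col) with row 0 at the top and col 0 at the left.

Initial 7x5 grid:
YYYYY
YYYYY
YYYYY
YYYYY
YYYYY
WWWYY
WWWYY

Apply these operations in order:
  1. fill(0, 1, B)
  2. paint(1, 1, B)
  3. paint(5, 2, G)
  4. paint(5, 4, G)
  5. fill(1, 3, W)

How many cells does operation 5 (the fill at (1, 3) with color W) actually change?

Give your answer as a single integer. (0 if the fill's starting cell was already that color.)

After op 1 fill(0,1,B) [29 cells changed]:
BBBBB
BBBBB
BBBBB
BBBBB
BBBBB
WWWBB
WWWBB
After op 2 paint(1,1,B):
BBBBB
BBBBB
BBBBB
BBBBB
BBBBB
WWWBB
WWWBB
After op 3 paint(5,2,G):
BBBBB
BBBBB
BBBBB
BBBBB
BBBBB
WWGBB
WWWBB
After op 4 paint(5,4,G):
BBBBB
BBBBB
BBBBB
BBBBB
BBBBB
WWGBG
WWWBB
After op 5 fill(1,3,W) [28 cells changed]:
WWWWW
WWWWW
WWWWW
WWWWW
WWWWW
WWGWG
WWWWW

Answer: 28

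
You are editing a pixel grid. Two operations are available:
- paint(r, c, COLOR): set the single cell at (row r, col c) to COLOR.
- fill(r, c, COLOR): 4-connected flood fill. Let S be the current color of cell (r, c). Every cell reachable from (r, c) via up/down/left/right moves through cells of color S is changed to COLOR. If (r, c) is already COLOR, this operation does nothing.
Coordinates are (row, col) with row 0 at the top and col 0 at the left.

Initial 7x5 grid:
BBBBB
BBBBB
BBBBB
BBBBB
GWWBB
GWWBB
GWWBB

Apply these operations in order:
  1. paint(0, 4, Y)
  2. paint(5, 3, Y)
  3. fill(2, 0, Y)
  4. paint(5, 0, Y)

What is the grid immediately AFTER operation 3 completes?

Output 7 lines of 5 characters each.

After op 1 paint(0,4,Y):
BBBBY
BBBBB
BBBBB
BBBBB
GWWBB
GWWBB
GWWBB
After op 2 paint(5,3,Y):
BBBBY
BBBBB
BBBBB
BBBBB
GWWBB
GWWYB
GWWBB
After op 3 fill(2,0,Y) [24 cells changed]:
YYYYY
YYYYY
YYYYY
YYYYY
GWWYY
GWWYY
GWWYY

Answer: YYYYY
YYYYY
YYYYY
YYYYY
GWWYY
GWWYY
GWWYY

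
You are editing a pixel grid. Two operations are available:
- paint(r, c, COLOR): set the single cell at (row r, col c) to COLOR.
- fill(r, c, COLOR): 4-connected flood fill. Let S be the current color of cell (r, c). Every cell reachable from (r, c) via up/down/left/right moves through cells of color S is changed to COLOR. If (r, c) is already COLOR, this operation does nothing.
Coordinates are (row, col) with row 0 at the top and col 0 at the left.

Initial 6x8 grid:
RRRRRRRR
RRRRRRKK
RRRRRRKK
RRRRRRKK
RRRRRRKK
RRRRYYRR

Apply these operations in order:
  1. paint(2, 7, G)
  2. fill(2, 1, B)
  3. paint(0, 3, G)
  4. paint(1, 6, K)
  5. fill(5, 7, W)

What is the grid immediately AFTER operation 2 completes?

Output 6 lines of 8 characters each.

Answer: BBBBBBBB
BBBBBBKK
BBBBBBKG
BBBBBBKK
BBBBBBKK
BBBBYYRR

Derivation:
After op 1 paint(2,7,G):
RRRRRRRR
RRRRRRKK
RRRRRRKG
RRRRRRKK
RRRRRRKK
RRRRYYRR
After op 2 fill(2,1,B) [36 cells changed]:
BBBBBBBB
BBBBBBKK
BBBBBBKG
BBBBBBKK
BBBBBBKK
BBBBYYRR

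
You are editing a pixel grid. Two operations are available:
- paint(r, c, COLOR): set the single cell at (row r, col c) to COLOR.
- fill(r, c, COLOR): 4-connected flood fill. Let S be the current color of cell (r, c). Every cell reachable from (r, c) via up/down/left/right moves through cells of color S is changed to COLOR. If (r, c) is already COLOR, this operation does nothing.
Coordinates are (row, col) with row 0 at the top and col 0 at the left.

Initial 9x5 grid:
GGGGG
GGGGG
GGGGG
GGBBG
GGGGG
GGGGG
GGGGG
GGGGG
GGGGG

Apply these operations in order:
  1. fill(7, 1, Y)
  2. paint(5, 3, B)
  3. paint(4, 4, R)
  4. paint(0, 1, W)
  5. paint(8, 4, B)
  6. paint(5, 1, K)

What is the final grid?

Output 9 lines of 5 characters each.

After op 1 fill(7,1,Y) [43 cells changed]:
YYYYY
YYYYY
YYYYY
YYBBY
YYYYY
YYYYY
YYYYY
YYYYY
YYYYY
After op 2 paint(5,3,B):
YYYYY
YYYYY
YYYYY
YYBBY
YYYYY
YYYBY
YYYYY
YYYYY
YYYYY
After op 3 paint(4,4,R):
YYYYY
YYYYY
YYYYY
YYBBY
YYYYR
YYYBY
YYYYY
YYYYY
YYYYY
After op 4 paint(0,1,W):
YWYYY
YYYYY
YYYYY
YYBBY
YYYYR
YYYBY
YYYYY
YYYYY
YYYYY
After op 5 paint(8,4,B):
YWYYY
YYYYY
YYYYY
YYBBY
YYYYR
YYYBY
YYYYY
YYYYY
YYYYB
After op 6 paint(5,1,K):
YWYYY
YYYYY
YYYYY
YYBBY
YYYYR
YKYBY
YYYYY
YYYYY
YYYYB

Answer: YWYYY
YYYYY
YYYYY
YYBBY
YYYYR
YKYBY
YYYYY
YYYYY
YYYYB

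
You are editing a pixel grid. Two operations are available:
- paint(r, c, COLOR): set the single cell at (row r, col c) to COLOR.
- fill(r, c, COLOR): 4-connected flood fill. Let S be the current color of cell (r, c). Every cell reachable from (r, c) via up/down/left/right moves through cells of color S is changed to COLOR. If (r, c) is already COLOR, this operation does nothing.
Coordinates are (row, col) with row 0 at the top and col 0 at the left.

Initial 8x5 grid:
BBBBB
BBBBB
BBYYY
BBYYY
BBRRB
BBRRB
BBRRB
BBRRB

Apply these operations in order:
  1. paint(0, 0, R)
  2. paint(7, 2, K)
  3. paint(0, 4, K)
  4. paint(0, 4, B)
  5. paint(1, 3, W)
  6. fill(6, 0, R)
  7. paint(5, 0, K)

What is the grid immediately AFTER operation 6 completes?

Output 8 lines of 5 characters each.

Answer: RRRRR
RRRWR
RRYYY
RRYYY
RRRRB
RRRRB
RRRRB
RRKRB

Derivation:
After op 1 paint(0,0,R):
RBBBB
BBBBB
BBYYY
BBYYY
BBRRB
BBRRB
BBRRB
BBRRB
After op 2 paint(7,2,K):
RBBBB
BBBBB
BBYYY
BBYYY
BBRRB
BBRRB
BBRRB
BBKRB
After op 3 paint(0,4,K):
RBBBK
BBBBB
BBYYY
BBYYY
BBRRB
BBRRB
BBRRB
BBKRB
After op 4 paint(0,4,B):
RBBBB
BBBBB
BBYYY
BBYYY
BBRRB
BBRRB
BBRRB
BBKRB
After op 5 paint(1,3,W):
RBBBB
BBBWB
BBYYY
BBYYY
BBRRB
BBRRB
BBRRB
BBKRB
After op 6 fill(6,0,R) [20 cells changed]:
RRRRR
RRRWR
RRYYY
RRYYY
RRRRB
RRRRB
RRRRB
RRKRB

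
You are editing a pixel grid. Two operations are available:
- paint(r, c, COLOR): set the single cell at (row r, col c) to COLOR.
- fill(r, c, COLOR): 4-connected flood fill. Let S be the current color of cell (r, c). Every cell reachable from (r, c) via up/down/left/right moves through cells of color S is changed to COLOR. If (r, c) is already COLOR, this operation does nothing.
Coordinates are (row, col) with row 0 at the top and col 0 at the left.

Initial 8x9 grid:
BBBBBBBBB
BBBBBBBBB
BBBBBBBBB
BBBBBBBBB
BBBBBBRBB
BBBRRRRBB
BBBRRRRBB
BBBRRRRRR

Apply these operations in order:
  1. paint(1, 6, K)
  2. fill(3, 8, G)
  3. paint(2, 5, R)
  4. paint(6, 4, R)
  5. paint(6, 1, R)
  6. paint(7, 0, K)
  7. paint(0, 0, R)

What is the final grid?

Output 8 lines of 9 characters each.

After op 1 paint(1,6,K):
BBBBBBBBB
BBBBBBKBB
BBBBBBBBB
BBBBBBBBB
BBBBBBRBB
BBBRRRRBB
BBBRRRRBB
BBBRRRRRR
After op 2 fill(3,8,G) [56 cells changed]:
GGGGGGGGG
GGGGGGKGG
GGGGGGGGG
GGGGGGGGG
GGGGGGRGG
GGGRRRRGG
GGGRRRRGG
GGGRRRRRR
After op 3 paint(2,5,R):
GGGGGGGGG
GGGGGGKGG
GGGGGRGGG
GGGGGGGGG
GGGGGGRGG
GGGRRRRGG
GGGRRRRGG
GGGRRRRRR
After op 4 paint(6,4,R):
GGGGGGGGG
GGGGGGKGG
GGGGGRGGG
GGGGGGGGG
GGGGGGRGG
GGGRRRRGG
GGGRRRRGG
GGGRRRRRR
After op 5 paint(6,1,R):
GGGGGGGGG
GGGGGGKGG
GGGGGRGGG
GGGGGGGGG
GGGGGGRGG
GGGRRRRGG
GRGRRRRGG
GGGRRRRRR
After op 6 paint(7,0,K):
GGGGGGGGG
GGGGGGKGG
GGGGGRGGG
GGGGGGGGG
GGGGGGRGG
GGGRRRRGG
GRGRRRRGG
KGGRRRRRR
After op 7 paint(0,0,R):
RGGGGGGGG
GGGGGGKGG
GGGGGRGGG
GGGGGGGGG
GGGGGGRGG
GGGRRRRGG
GRGRRRRGG
KGGRRRRRR

Answer: RGGGGGGGG
GGGGGGKGG
GGGGGRGGG
GGGGGGGGG
GGGGGGRGG
GGGRRRRGG
GRGRRRRGG
KGGRRRRRR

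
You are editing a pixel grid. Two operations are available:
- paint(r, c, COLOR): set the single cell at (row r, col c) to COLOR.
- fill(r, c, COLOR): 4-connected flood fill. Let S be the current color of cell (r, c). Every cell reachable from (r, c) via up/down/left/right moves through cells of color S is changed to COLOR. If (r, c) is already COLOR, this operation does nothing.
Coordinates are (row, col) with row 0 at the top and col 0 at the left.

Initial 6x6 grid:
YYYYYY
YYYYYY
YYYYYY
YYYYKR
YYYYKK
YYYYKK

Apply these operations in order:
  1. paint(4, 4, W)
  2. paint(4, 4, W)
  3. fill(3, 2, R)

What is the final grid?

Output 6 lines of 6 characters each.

Answer: RRRRRR
RRRRRR
RRRRRR
RRRRKR
RRRRWK
RRRRKK

Derivation:
After op 1 paint(4,4,W):
YYYYYY
YYYYYY
YYYYYY
YYYYKR
YYYYWK
YYYYKK
After op 2 paint(4,4,W):
YYYYYY
YYYYYY
YYYYYY
YYYYKR
YYYYWK
YYYYKK
After op 3 fill(3,2,R) [30 cells changed]:
RRRRRR
RRRRRR
RRRRRR
RRRRKR
RRRRWK
RRRRKK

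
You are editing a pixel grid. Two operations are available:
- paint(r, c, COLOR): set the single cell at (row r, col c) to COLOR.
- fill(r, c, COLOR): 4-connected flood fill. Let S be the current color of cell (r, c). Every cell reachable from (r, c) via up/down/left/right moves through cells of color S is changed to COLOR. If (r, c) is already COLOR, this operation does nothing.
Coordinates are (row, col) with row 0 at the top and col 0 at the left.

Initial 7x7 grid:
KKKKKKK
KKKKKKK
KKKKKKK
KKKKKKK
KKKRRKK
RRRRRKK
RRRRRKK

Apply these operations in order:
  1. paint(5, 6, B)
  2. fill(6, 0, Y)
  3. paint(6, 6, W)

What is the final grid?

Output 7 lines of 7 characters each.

Answer: KKKKKKK
KKKKKKK
KKKKKKK
KKKKKKK
KKKYYKK
YYYYYKB
YYYYYKW

Derivation:
After op 1 paint(5,6,B):
KKKKKKK
KKKKKKK
KKKKKKK
KKKKKKK
KKKRRKK
RRRRRKB
RRRRRKK
After op 2 fill(6,0,Y) [12 cells changed]:
KKKKKKK
KKKKKKK
KKKKKKK
KKKKKKK
KKKYYKK
YYYYYKB
YYYYYKK
After op 3 paint(6,6,W):
KKKKKKK
KKKKKKK
KKKKKKK
KKKKKKK
KKKYYKK
YYYYYKB
YYYYYKW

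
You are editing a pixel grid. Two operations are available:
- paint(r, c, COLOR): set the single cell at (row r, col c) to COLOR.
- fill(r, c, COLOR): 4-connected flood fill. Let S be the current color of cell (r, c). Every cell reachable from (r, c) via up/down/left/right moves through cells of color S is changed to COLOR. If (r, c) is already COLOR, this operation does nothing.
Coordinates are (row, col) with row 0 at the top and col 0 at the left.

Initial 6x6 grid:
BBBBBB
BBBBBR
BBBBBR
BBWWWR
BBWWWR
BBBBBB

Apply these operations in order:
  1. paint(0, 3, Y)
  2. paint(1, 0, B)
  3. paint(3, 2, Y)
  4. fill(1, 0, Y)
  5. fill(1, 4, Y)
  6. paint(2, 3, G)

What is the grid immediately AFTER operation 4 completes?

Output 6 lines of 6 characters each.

Answer: YYYYYY
YYYYYR
YYYYYR
YYYWWR
YYWWWR
YYYYYY

Derivation:
After op 1 paint(0,3,Y):
BBBYBB
BBBBBR
BBBBBR
BBWWWR
BBWWWR
BBBBBB
After op 2 paint(1,0,B):
BBBYBB
BBBBBR
BBBBBR
BBWWWR
BBWWWR
BBBBBB
After op 3 paint(3,2,Y):
BBBYBB
BBBBBR
BBBBBR
BBYWWR
BBWWWR
BBBBBB
After op 4 fill(1,0,Y) [25 cells changed]:
YYYYYY
YYYYYR
YYYYYR
YYYWWR
YYWWWR
YYYYYY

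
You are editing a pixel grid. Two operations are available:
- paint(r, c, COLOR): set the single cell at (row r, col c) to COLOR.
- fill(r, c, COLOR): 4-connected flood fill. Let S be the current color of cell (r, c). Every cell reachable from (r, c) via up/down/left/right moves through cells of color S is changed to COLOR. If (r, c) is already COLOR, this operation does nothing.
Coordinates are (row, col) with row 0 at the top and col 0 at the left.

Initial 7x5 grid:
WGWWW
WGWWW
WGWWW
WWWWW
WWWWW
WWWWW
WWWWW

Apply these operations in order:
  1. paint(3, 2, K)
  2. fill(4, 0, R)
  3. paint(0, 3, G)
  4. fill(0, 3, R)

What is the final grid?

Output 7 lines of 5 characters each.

After op 1 paint(3,2,K):
WGWWW
WGWWW
WGWWW
WWKWW
WWWWW
WWWWW
WWWWW
After op 2 fill(4,0,R) [31 cells changed]:
RGRRR
RGRRR
RGRRR
RRKRR
RRRRR
RRRRR
RRRRR
After op 3 paint(0,3,G):
RGRGR
RGRRR
RGRRR
RRKRR
RRRRR
RRRRR
RRRRR
After op 4 fill(0,3,R) [1 cells changed]:
RGRRR
RGRRR
RGRRR
RRKRR
RRRRR
RRRRR
RRRRR

Answer: RGRRR
RGRRR
RGRRR
RRKRR
RRRRR
RRRRR
RRRRR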